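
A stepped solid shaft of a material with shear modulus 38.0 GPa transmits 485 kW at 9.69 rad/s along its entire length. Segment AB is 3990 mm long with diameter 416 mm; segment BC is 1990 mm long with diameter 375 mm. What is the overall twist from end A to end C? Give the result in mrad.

3.14 mrad

ω = 9.69 rad/s, so T = P/ω = 485×10³ / 9.690 = 50050 N·m.
J_AB = π(0.416)⁴/32 = 2.94×10^-3 m⁴; J_BC = π(0.375)⁴/32 = 1.94×10^-3 m⁴.
θ = (T/G)·Σ L_i/J_i = (50050/38.0×10⁹)·(3.99/2.94×10^-3 + 1.99/1.94×10^-3) = 3.138×10^-3 rad.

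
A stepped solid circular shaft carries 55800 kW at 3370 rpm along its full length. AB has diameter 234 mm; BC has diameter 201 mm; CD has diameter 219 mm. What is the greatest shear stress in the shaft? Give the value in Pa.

ω = 2π·3370/60 = 352.9 rad/s, so T = P/ω = 55800×10³ / 352.9 = 158100 N·m.
Under the same torque, τ_max = 16T/(πd³) is largest where d is smallest — segment BC (d = 201 mm).
τ_max = 16·158100/(π·(0.201)³) = 9.916×10^7 Pa.

9.92e7 Pa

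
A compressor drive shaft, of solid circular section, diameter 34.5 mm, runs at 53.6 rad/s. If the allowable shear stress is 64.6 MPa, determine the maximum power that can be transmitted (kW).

J = πd⁴/32 = π(0.0345)⁴/32 = 1.391×10^-7 m⁴.
T_max = τ_allow·J/r = 6.46×10^7 × 1.391×10^-7 / 0.0173 = 520.9 N·m.
ω = 53.6 rad/s, so P_max = T_max·ω = 2.792×10^4 W.

27.9 kW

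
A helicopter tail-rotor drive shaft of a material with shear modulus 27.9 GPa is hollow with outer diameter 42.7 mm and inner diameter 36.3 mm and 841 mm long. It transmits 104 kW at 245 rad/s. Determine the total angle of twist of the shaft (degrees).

4.70°

ω = 245 rad/s, so T = P/ω = 104×10³ / 245.0 = 424.5 N·m.
J = π(d_o⁴ − d_i⁴)/32 = π(0.0427⁴ − 0.0363⁴)/32 = 1.559×10^-7 m⁴.
θ = T·L/(G·J) = 424.5 × 0.841 / (27.9×10⁹ × 1.559×10^-7) = 0.08207 rad.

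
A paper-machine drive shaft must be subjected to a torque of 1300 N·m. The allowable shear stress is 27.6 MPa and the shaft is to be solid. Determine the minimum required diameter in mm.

62.1 mm

For a solid shaft τ_max = 16T/(πd³), so d = (16T/(π τ_allow))^(1/3) = (16·1300/(π·2.76×10^7))^(1/3) = 0.06213 m.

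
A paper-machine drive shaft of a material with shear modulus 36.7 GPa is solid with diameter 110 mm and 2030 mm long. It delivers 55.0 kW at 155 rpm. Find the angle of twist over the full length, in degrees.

0.747°

ω = 2π·155/60 = 16.23 rad/s, so T = P/ω = 55.0×10³ / 16.23 = 3388 N·m.
J = πd⁴/32 = π(0.110)⁴/32 = 1.437×10^-5 m⁴.
θ = T·L/(G·J) = 3388 × 2.03 / (36.7×10⁹ × 1.437×10^-5) = 0.01304 rad.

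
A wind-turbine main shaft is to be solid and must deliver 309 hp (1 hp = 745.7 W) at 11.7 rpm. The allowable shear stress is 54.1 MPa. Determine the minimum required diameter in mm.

261 mm

ω = 2π·11.7/60 = 1.225 rad/s, so T = P/ω = 309×745.7 / 1.225 = 188100 N·m.
For a solid shaft τ_max = 16T/(πd³), so d = (16T/(π τ_allow))^(1/3) = (16·188100/(π·5.41×10^7))^(1/3) = 0.2606 m.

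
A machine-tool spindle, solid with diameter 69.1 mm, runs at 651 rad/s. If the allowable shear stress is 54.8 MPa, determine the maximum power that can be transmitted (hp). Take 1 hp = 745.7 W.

J = πd⁴/32 = π(0.0691)⁴/32 = 2.238×10^-6 m⁴.
T_max = τ_allow·J/r = 5.48×10^7 × 2.238×10^-6 / 0.0345 = 3550 N·m.
ω = 651 rad/s, so P_max = T_max·ω = 2.311×10^6 W.

3100 hp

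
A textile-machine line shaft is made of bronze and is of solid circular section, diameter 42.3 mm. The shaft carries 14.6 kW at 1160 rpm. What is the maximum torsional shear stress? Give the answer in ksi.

1.17 ksi

ω = 2π·1160/60 = 121.5 rad/s, so T = P/ω = 14.6×10³ / 121.5 = 120.2 N·m.
J = πd⁴/32 = π(0.0423)⁴/32 = 3.143×10^-7 m⁴.
τ_max = T·r/J = 120.2 × 0.0211 / 3.143×10^-7 = 8.088×10^6 Pa.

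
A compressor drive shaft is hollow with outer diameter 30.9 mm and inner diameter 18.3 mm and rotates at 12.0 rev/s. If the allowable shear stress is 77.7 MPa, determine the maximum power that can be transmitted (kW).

29.8 kW

J = π(d_o⁴ − d_i⁴)/32 = π(0.0309⁴ − 0.0183⁴)/32 = 7.849×10^-8 m⁴.
T_max = τ_allow·J/r = 7.77×10^7 × 7.849×10^-8 / 0.0154 = 394.7 N·m.
ω = 2π·12.0 = 75.40 rad/s, so P_max = T_max·ω = 2.976×10^4 W.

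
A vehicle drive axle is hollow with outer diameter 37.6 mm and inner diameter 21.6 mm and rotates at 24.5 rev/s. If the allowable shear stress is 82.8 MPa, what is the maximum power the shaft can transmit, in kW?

119 kW

J = π(d_o⁴ − d_i⁴)/32 = π(0.0376⁴ − 0.0216⁴)/32 = 1.749×10^-7 m⁴.
T_max = τ_allow·J/r = 8.28×10^7 × 1.749×10^-7 / 0.0188 = 770.1 N·m.
ω = 2π·24.5 = 153.9 rad/s, so P_max = T_max·ω = 1.185×10^5 W.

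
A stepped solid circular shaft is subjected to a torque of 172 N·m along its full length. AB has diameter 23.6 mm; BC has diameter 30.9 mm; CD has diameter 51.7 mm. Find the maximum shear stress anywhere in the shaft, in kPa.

66600 kPa

Under the same torque, τ_max = 16T/(πd³) is largest where d is smallest — segment AB (d = 23.6 mm).
τ_max = 16·172.0/(π·(0.0236)³) = 6.664×10^7 Pa.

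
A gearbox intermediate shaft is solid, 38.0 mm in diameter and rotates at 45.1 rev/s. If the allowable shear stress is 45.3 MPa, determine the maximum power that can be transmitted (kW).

138 kW

J = πd⁴/32 = π(0.0380)⁴/32 = 2.047×10^-7 m⁴.
T_max = τ_allow·J/r = 4.53×10^7 × 2.047×10^-7 / 0.0190 = 488.1 N·m.
ω = 2π·45.1 = 283.4 rad/s, so P_max = T_max·ω = 1.383×10^5 W.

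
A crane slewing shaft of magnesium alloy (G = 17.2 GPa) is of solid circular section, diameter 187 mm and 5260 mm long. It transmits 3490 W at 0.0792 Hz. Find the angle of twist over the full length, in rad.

ω = 2π·0.0792 = 0.4976 rad/s, so T = P/ω = 3490 / 0.4976 = 7013 N·m.
J = πd⁴/32 = π(0.187)⁴/32 = 1.201×10^-4 m⁴.
θ = T·L/(G·J) = 7013 × 5.26 / (17.2×10⁹ × 1.201×10^-4) = 0.01787 rad.

0.0179 rad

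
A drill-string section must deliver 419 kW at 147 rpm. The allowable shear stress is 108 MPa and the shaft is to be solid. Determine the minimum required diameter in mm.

109 mm

ω = 2π·147/60 = 15.39 rad/s, so T = P/ω = 419×10³ / 15.39 = 27220 N·m.
For a solid shaft τ_max = 16T/(πd³), so d = (16T/(π τ_allow))^(1/3) = (16·27220/(π·1.08×10^8))^(1/3) = 0.1087 m.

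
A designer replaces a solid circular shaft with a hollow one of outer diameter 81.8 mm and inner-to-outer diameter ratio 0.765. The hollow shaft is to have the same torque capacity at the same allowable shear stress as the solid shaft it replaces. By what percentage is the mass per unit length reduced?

45.1 %

Equal τ_max and T ⇒ the solid shaft needs d_s³ = d_o³(1−k⁴), so d_s = 81.8·(1−0.765⁴)^(1/3) = 71.13 mm.
Area ratio A_h/A_s = d_o²(1−k²)/d_s² = (1−k²)/(1−k⁴)^(2/3) = 0.5485.
Mass saving = 1 − 0.5485 = 45.1 %.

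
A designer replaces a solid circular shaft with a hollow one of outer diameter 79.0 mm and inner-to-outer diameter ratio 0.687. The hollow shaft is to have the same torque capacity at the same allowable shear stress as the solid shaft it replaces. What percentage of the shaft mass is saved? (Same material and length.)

Equal τ_max and T ⇒ the solid shaft needs d_s³ = d_o³(1−k⁴), so d_s = 79.0·(1−0.687⁴)^(1/3) = 72.64 mm.
Area ratio A_h/A_s = d_o²(1−k²)/d_s² = (1−k²)/(1−k⁴)^(2/3) = 0.6246.
Mass saving = 1 − 0.6246 = 37.5 %.

37.5 %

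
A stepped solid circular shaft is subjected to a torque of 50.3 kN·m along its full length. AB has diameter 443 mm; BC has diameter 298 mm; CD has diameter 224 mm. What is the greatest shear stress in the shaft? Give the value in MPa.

22.8 MPa

Under the same torque, τ_max = 16T/(πd³) is largest where d is smallest — segment CD (d = 224 mm).
τ_max = 16·50300/(π·(0.224)³) = 2.279×10^7 Pa.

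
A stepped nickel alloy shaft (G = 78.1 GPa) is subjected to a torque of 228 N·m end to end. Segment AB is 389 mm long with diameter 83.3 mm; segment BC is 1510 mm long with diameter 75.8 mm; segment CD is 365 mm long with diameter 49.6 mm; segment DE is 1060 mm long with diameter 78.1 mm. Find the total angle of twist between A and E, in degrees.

0.243°

J_AB = π(0.0833)⁴/32 = 4.73×10^-6 m⁴; J_BC = π(0.0758)⁴/32 = 3.24×10^-6 m⁴; J_CD = π(0.0496)⁴/32 = 5.94×10^-7 m⁴; J_DE = π(0.0781)⁴/32 = 3.65×10^-6 m⁴.
θ = (T/G)·Σ L_i/J_i = (228.0/78.1×10⁹)·(0.389/4.73×10^-6 + 1.51/3.24×10^-6 + 0.365/5.94×10^-7 + 1.06/3.65×10^-6) = 4.241×10^-3 rad.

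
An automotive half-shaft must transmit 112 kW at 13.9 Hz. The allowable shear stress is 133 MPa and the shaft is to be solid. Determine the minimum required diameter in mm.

ω = 2π·13.9 = 87.34 rad/s, so T = P/ω = 112×10³ / 87.34 = 1282 N·m.
For a solid shaft τ_max = 16T/(πd³), so d = (16T/(π τ_allow))^(1/3) = (16·1282/(π·1.33×10^8))^(1/3) = 0.03662 m.

36.6 mm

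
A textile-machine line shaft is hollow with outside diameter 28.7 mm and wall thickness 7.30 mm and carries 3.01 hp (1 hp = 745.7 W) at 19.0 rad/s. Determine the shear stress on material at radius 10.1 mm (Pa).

ω = 19.0 rad/s, so T = P/ω = 3.01×745.7 / 19.00 = 118.1 N·m.
J = π(d_o⁴ − d_i⁴)/32 = π(0.0287⁴ − 0.0141⁴)/32 = 6.273×10^-8 m⁴.
Shear stress varies linearly with radius: τ = T·r/J = 118.1 × 0.0101 / 6.273×10^-8 = 1.902×10^7 Pa.

1.90e7 Pa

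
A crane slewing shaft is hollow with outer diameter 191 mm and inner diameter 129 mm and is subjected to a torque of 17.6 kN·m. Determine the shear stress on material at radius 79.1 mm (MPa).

13.5 MPa

J = π(d_o⁴ − d_i⁴)/32 = π(0.191⁴ − 0.129⁴)/32 = 1.035×10^-4 m⁴.
Shear stress varies linearly with radius: τ = T·r/J = 17600 × 0.0791 / 1.035×10^-4 = 1.345×10^7 Pa.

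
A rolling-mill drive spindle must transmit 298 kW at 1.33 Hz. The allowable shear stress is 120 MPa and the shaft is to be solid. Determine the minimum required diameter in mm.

115 mm

ω = 2π·1.33 = 8.357 rad/s, so T = P/ω = 298×10³ / 8.357 = 35660 N·m.
For a solid shaft τ_max = 16T/(πd³), so d = (16T/(π τ_allow))^(1/3) = (16·35660/(π·1.20×10^8))^(1/3) = 0.1148 m.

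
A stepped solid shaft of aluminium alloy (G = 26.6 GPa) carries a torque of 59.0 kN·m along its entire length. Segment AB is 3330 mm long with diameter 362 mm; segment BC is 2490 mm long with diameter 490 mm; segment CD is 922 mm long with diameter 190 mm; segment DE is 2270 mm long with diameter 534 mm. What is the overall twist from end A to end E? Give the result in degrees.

1.26°

J_AB = π(0.362)⁴/32 = 1.69×10^-3 m⁴; J_BC = π(0.490)⁴/32 = 5.66×10^-3 m⁴; J_CD = π(0.190)⁴/32 = 1.28×10^-4 m⁴; J_DE = π(0.534)⁴/32 = 7.98×10^-3 m⁴.
θ = (T/G)·Σ L_i/J_i = (59000/26.6×10⁹)·(3.33/1.69×10^-3 + 2.49/5.66×10^-3 + 0.922/1.28×10^-4 + 2.27/7.98×10^-3) = 0.02197 rad.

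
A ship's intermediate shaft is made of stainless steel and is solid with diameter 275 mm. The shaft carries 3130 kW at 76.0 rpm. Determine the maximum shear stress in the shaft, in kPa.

96300 kPa

ω = 2π·76.0/60 = 7.959 rad/s, so T = P/ω = 3130×10³ / 7.959 = 393300 N·m.
J = πd⁴/32 = π(0.275)⁴/32 = 5.615×10^-4 m⁴.
τ_max = T·r/J = 393300 × 0.138 / 5.615×10^-4 = 9.631×10^7 Pa.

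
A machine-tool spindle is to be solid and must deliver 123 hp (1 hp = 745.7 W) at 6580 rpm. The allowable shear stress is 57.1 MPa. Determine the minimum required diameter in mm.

22.8 mm

ω = 2π·6580/60 = 689.1 rad/s, so T = P/ω = 123×745.7 / 689.1 = 133.1 N·m.
For a solid shaft τ_max = 16T/(πd³), so d = (16T/(π τ_allow))^(1/3) = (16·133.1/(π·5.71×10^7))^(1/3) = 0.02281 m.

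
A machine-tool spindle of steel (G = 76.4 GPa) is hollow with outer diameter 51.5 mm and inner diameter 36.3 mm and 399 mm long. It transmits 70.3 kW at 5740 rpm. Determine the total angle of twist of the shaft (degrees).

0.0673°

ω = 2π·5740/60 = 601.1 rad/s, so T = P/ω = 70.3×10³ / 601.1 = 117.0 N·m.
J = π(d_o⁴ − d_i⁴)/32 = π(0.0515⁴ − 0.0363⁴)/32 = 5.201×10^-7 m⁴.
θ = T·L/(G·J) = 117.0 × 0.399 / (76.4×10⁹ × 5.201×10^-7) = 1.174×10^-3 rad.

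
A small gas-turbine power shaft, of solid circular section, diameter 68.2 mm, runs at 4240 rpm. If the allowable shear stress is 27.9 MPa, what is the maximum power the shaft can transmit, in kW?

J = πd⁴/32 = π(0.0682)⁴/32 = 2.124×10^-6 m⁴.
T_max = τ_allow·J/r = 2.79×10^7 × 2.124×10^-6 / 0.0341 = 1738 N·m.
ω = 2π·4240/60 = 444.0 rad/s, so P_max = T_max·ω = 7.716×10^5 W.

772 kW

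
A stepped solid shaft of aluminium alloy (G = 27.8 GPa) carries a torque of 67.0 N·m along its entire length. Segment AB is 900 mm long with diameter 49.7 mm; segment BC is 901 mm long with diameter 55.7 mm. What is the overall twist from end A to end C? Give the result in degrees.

J_AB = π(0.0497)⁴/32 = 5.99×10^-7 m⁴; J_BC = π(0.0557)⁴/32 = 9.45×10^-7 m⁴.
θ = (T/G)·Σ L_i/J_i = (67.00/27.8×10⁹)·(0.900/5.99×10^-7 + 0.901/9.45×10^-7) = 5.919×10^-3 rad.

0.339°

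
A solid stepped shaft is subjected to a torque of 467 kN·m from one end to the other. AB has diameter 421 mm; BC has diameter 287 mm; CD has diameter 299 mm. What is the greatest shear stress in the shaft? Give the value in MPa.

101 MPa

Under the same torque, τ_max = 16T/(πd³) is largest where d is smallest — segment BC (d = 287 mm).
τ_max = 16·467000/(π·(0.287)³) = 1.006×10^8 Pa.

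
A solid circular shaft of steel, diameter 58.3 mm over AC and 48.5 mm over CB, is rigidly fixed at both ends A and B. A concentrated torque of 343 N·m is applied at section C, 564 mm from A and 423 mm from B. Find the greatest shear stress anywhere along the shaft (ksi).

0.866 ksi

Compatibility: T_A·a/J_AC = T_B·b/J_CB with T_A + T_B = T₀.
J_AC = 1.13×10^-6 m⁴, J_CB = 5.43×10^-7 m⁴, so T_A = T₀·(J_AC/a)/((J_AC/a)+(J_CB/b)) = 209.3 N·m, T_B = 133.7 N·m.
τ in each portion: τ_AC = 5.38×10^6 Pa, τ_CB = 5.97×10^6 Pa; maximum is in CB.
τ_max = T_CB·r/J = 133.7·0.0243/5.43×10^-7 = 5.968×10^6 Pa.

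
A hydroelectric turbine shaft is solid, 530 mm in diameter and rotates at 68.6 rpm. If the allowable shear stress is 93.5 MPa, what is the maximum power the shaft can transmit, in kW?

J = πd⁴/32 = π(0.530)⁴/32 = 7.746×10^-3 m⁴.
T_max = τ_allow·J/r = 9.35×10^7 × 7.746×10^-3 / 0.265 = 2.733e6 N·m.
ω = 2π·68.6/60 = 7.184 rad/s, so P_max = T_max·ω = 1.963×10^7 W.

19600 kW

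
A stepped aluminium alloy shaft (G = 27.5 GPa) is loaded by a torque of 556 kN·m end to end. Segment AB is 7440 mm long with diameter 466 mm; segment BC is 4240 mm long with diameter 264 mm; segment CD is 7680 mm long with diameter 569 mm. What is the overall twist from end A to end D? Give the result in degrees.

J_AB = π(0.466)⁴/32 = 4.63×10^-3 m⁴; J_BC = π(0.264)⁴/32 = 4.77×10^-4 m⁴; J_CD = π(0.569)⁴/32 = 0.0103 m⁴.
θ = (T/G)·Σ L_i/J_i = (556000/27.5×10⁹)·(7.44/4.63×10^-3 + 4.24/4.77×10^-4 + 7.68/0.0103) = 0.2273 rad.

13.0°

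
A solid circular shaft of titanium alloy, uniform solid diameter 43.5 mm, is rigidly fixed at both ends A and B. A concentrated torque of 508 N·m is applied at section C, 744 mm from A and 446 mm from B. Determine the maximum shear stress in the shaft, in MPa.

19.7 MPa

With uniform GJ and both ends fixed, compatibility θ_AC = θ_CB gives T_A·a = T_B·b, together with T_A + T_B = T₀.
T_A = T₀·b/(a+b) = 508.0·446/1190 = 190.4 N·m; T_B = 317.6 N·m.
τ in each portion: τ_AC = 1.18×10^7 Pa, τ_CB = 1.97×10^7 Pa; maximum is in CB.
τ_max = T_CB·r/J = 317.6·0.0217/3.52×10^-7 = 1.965×10^7 Pa.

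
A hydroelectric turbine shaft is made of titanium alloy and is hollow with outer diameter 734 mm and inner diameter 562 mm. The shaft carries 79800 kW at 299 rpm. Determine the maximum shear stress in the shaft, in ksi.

ω = 2π·299/60 = 31.31 rad/s, so T = P/ω = 79800×10³ / 31.31 = 2.549e6 N·m.
J = π(d_o⁴ − d_i⁴)/32 = π(0.734⁴ − 0.562⁴)/32 = 0.01870 m⁴.
τ_max = T·r/J = 2.549e6 × 0.367 / 0.01870 = 5.001×10^7 Pa.

7.25 ksi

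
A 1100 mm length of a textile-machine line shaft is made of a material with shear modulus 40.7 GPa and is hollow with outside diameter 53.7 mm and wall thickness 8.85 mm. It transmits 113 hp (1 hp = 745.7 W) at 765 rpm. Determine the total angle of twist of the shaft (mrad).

ω = 2π·765/60 = 80.11 rad/s, so T = P/ω = 113×745.7 / 80.11 = 1052 N·m.
J = π(d_o⁴ − d_i⁴)/32 = π(0.0537⁴ − 0.0360⁴)/32 = 6.515×10^-7 m⁴.
θ = T·L/(G·J) = 1052 × 1.10 / (40.7×10⁹ × 6.515×10^-7) = 0.04364 rad.

43.6 mrad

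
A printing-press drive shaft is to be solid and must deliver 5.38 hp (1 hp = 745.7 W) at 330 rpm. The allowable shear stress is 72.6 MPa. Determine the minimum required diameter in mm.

20.1 mm

ω = 2π·330/60 = 34.56 rad/s, so T = P/ω = 5.38×745.7 / 34.56 = 116.1 N·m.
For a solid shaft τ_max = 16T/(πd³), so d = (16T/(π τ_allow))^(1/3) = (16·116.1/(π·7.26×10^7))^(1/3) = 0.02012 m.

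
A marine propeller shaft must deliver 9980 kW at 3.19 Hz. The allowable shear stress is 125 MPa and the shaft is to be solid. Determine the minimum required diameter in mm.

ω = 2π·3.19 = 20.04 rad/s, so T = P/ω = 9980×10³ / 20.04 = 497900 N·m.
For a solid shaft τ_max = 16T/(πd³), so d = (16T/(π τ_allow))^(1/3) = (16·497900/(π·1.25×10^8))^(1/3) = 0.2727 m.

273 mm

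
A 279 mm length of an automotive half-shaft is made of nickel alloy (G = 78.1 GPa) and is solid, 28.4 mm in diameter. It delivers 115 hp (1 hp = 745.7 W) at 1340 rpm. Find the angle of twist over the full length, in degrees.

1.96°

ω = 2π·1340/60 = 140.3 rad/s, so T = P/ω = 115×745.7 / 140.3 = 611.1 N·m.
J = πd⁴/32 = π(0.0284)⁴/32 = 6.387×10^-8 m⁴.
θ = T·L/(G·J) = 611.1 × 0.279 / (78.1×10⁹ × 6.387×10^-8) = 0.03418 rad.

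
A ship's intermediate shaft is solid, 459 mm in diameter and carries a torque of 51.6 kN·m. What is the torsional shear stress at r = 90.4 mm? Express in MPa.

J = πd⁴/32 = π(0.459)⁴/32 = 4.358×10^-3 m⁴.
Shear stress varies linearly with radius: τ = T·r/J = 51600 × 0.0904 / 4.358×10^-3 = 1.070×10^6 Pa.

1.07 MPa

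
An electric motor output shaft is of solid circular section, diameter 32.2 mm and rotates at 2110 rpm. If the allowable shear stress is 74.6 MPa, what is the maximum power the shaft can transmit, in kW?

J = πd⁴/32 = π(0.0322)⁴/32 = 1.055×10^-7 m⁴.
T_max = τ_allow·J/r = 7.46×10^7 × 1.055×10^-7 / 0.0161 = 489.0 N·m.
ω = 2π·2110/60 = 221.0 rad/s, so P_max = T_max·ω = 1.081×10^5 W.

108 kW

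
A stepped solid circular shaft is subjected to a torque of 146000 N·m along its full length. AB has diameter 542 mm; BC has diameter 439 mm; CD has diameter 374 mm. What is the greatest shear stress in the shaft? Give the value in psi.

Under the same torque, τ_max = 16T/(πd³) is largest where d is smallest — segment CD (d = 374 mm).
τ_max = 16·146000/(π·(0.374)³) = 1.421×10^7 Pa.

2060 psi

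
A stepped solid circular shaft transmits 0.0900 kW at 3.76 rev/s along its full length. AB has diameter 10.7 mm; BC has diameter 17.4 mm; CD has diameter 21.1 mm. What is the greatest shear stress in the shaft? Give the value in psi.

2300 psi

ω = 2π·3.76 = 23.62 rad/s, so T = P/ω = 0.0900×10³ / 23.62 = 3.810 N·m.
Under the same torque, τ_max = 16T/(πd³) is largest where d is smallest — segment AB (d = 10.7 mm).
τ_max = 16·3.810/(π·(0.0107)³) = 1.584×10^7 Pa.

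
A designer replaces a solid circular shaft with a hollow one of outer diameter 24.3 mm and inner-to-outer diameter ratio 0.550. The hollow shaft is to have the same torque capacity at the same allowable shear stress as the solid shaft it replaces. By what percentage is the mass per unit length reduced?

Equal τ_max and T ⇒ the solid shaft needs d_s³ = d_o³(1−k⁴), so d_s = 24.3·(1−0.550⁴)^(1/3) = 23.53 mm.
Area ratio A_h/A_s = d_o²(1−k²)/d_s² = (1−k²)/(1−k⁴)^(2/3) = 0.7436.
Mass saving = 1 − 0.7436 = 25.6 %.

25.6 %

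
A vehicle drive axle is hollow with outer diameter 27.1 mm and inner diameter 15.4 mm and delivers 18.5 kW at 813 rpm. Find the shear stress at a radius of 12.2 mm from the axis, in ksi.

8.11 ksi

ω = 2π·813/60 = 85.14 rad/s, so T = P/ω = 18.5×10³ / 85.14 = 217.3 N·m.
J = π(d_o⁴ − d_i⁴)/32 = π(0.0271⁴ − 0.0154⁴)/32 = 4.743×10^-8 m⁴.
Shear stress varies linearly with radius: τ = T·r/J = 217.3 × 0.0122 / 4.743×10^-8 = 5.589×10^7 Pa.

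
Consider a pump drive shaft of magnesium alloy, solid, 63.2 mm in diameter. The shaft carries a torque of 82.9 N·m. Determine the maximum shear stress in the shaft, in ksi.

0.243 ksi

J = πd⁴/32 = π(0.0632)⁴/32 = 1.566×10^-6 m⁴.
τ_max = T·r/J = 82.90 × 0.0316 / 1.566×10^-6 = 1.673×10^6 Pa.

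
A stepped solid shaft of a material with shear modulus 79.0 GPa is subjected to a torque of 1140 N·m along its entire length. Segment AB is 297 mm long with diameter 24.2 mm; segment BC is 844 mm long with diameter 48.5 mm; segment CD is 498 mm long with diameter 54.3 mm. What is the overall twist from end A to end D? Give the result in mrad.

J_AB = π(0.0242)⁴/32 = 3.37×10^-8 m⁴; J_BC = π(0.0485)⁴/32 = 5.43×10^-7 m⁴; J_CD = π(0.0543)⁴/32 = 8.53×10^-7 m⁴.
θ = (T/G)·Σ L_i/J_i = (1140/79.0×10⁹)·(0.297/3.37×10^-8 + 0.844/5.43×10^-7 + 0.498/8.53×10^-7) = 0.1581 rad.

158 mrad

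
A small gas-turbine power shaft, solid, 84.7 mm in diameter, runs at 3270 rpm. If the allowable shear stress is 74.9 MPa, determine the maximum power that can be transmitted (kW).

3060 kW

J = πd⁴/32 = π(0.0847)⁴/32 = 5.053×10^-6 m⁴.
T_max = τ_allow·J/r = 7.49×10^7 × 5.053×10^-6 / 0.0423 = 8936 N·m.
ω = 2π·3270/60 = 342.4 rad/s, so P_max = T_max·ω = 3.060×10^6 W.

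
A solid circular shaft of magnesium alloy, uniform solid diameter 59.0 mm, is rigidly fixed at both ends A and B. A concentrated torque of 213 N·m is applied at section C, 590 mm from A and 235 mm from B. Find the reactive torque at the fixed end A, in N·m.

With uniform GJ and both ends fixed, compatibility θ_AC = θ_CB gives T_A·a = T_B·b, together with T_A + T_B = T₀.
T_A = T₀·b/(a+b) = 213.0·235/825.0 = 60.67 N·m; T_B = 152.3 N·m.

60.7 N·m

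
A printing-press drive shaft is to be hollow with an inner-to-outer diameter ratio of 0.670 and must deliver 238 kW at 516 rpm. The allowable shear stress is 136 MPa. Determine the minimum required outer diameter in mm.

ω = 2π·516/60 = 54.04 rad/s, so T = P/ω = 238×10³ / 54.04 = 4405 N·m.
For a hollow shaft with d_i/d_o = 0.670: τ_max = 16T/(π d_o³ (1−k⁴)), so d_o = [16T/(π τ_allow (1−k⁴))]^(1/3) = [16·4405/(π·1.36×10^8·0.7985)]^(1/3) = 0.05911 m.

59.1 mm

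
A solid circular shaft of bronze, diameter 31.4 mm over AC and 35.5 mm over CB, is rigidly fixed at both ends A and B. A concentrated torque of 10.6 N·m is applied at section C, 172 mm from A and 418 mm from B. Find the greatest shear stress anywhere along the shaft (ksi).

Compatibility: T_A·a/J_AC = T_B·b/J_CB with T_A + T_B = T₀.
J_AC = 9.54×10^-8 m⁴, J_CB = 1.56×10^-7 m⁴, so T_A = T₀·(J_AC/a)/((J_AC/a)+(J_CB/b)) = 6.339 N·m, T_B = 4.261 N·m.
τ in each portion: τ_AC = 1.04×10^6 Pa, τ_CB = 4.85×10^5 Pa; maximum is in AC.
τ_max = T_AC·r/J = 6.339·0.0157/9.54×10^-8 = 1.043×10^6 Pa.

0.151 ksi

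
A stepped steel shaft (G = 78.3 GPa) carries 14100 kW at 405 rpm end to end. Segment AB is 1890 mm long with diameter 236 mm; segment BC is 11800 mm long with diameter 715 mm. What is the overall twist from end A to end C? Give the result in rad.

0.0283 rad

ω = 2π·405/60 = 42.41 rad/s, so T = P/ω = 14100×10³ / 42.41 = 332500 N·m.
J_AB = π(0.236)⁴/32 = 3.05×10^-4 m⁴; J_BC = π(0.715)⁴/32 = 0.0257 m⁴.
θ = (T/G)·Σ L_i/J_i = (332500/78.3×10⁹)·(1.89/3.05×10^-4 + 11.8/0.0257) = 0.02830 rad.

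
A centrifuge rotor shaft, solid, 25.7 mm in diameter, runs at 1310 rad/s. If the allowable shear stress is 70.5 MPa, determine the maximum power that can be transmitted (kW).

J = πd⁴/32 = π(0.0257)⁴/32 = 4.283×10^-8 m⁴.
T_max = τ_allow·J/r = 7.05×10^7 × 4.283×10^-8 / 0.0129 = 235.0 N·m.
ω = 1310 rad/s, so P_max = T_max·ω = 3.078×10^5 W.

308 kW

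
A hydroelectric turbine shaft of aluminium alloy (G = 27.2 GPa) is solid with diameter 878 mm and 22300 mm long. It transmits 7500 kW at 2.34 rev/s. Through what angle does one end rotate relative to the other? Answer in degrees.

0.411°

ω = 2π·2.34 = 14.70 rad/s, so T = P/ω = 7500×10³ / 14.70 = 510100 N·m.
J = πd⁴/32 = π(0.878)⁴/32 = 0.05834 m⁴.
θ = T·L/(G·J) = 510100 × 22.3 / (27.2×10⁹ × 0.05834) = 7.168×10^-3 rad.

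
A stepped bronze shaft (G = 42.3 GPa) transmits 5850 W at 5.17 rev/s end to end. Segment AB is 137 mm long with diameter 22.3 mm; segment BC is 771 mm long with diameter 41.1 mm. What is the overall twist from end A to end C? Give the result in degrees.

ω = 2π·5.17 = 32.48 rad/s, so T = P/ω = 5850 / 32.48 = 180.1 N·m.
J_AB = π(0.0223)⁴/32 = 2.43×10^-8 m⁴; J_BC = π(0.0411)⁴/32 = 2.80×10^-7 m⁴.
θ = (T/G)·Σ L_i/J_i = (180.1/42.3×10⁹)·(0.137/2.43×10^-8 + 0.771/2.80×10^-7) = 0.03574 rad.

2.05°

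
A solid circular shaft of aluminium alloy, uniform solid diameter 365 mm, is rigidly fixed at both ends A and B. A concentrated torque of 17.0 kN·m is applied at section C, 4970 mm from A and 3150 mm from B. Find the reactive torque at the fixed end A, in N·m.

6590 N·m

With uniform GJ and both ends fixed, compatibility θ_AC = θ_CB gives T_A·a = T_B·b, together with T_A + T_B = T₀.
T_A = T₀·b/(a+b) = 17000·3150/8120 = 6595 N·m; T_B = 10410 N·m.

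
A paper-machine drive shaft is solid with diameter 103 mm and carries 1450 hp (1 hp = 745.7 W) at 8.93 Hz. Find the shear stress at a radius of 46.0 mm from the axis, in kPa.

80200 kPa

ω = 2π·8.93 = 56.11 rad/s, so T = P/ω = 1450×745.7 / 56.11 = 19270 N·m.
J = πd⁴/32 = π(0.103)⁴/32 = 1.105×10^-5 m⁴.
Shear stress varies linearly with radius: τ = T·r/J = 19270 × 0.0460 / 1.105×10^-5 = 8.023×10^7 Pa.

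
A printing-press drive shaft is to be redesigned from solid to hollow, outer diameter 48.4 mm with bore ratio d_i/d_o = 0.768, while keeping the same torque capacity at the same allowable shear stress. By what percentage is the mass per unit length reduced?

45.5 %

Equal τ_max and T ⇒ the solid shaft needs d_s³ = d_o³(1−k⁴), so d_s = 48.4·(1−0.768⁴)^(1/3) = 41.97 mm.
Area ratio A_h/A_s = d_o²(1−k²)/d_s² = (1−k²)/(1−k⁴)^(2/3) = 0.5455.
Mass saving = 1 − 0.5455 = 45.5 %.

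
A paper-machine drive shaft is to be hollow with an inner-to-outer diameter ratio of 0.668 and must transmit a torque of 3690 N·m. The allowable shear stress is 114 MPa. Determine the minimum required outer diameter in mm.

59.0 mm

For a hollow shaft with d_i/d_o = 0.668: τ_max = 16T/(π d_o³ (1−k⁴)), so d_o = [16T/(π τ_allow (1−k⁴))]^(1/3) = [16·3690/(π·1.14×10^8·0.8009)]^(1/3) = 0.05904 m.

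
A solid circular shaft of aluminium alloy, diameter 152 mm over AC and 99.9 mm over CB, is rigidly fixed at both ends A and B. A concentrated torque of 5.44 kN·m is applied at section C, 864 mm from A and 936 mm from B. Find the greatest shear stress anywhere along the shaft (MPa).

Compatibility: T_A·a/J_AC = T_B·b/J_CB with T_A + T_B = T₀.
J_AC = 5.24×10^-5 m⁴, J_CB = 9.78×10^-6 m⁴, so T_A = T₀·(J_AC/a)/((J_AC/a)+(J_CB/b)) = 4641 N·m, T_B = 799.3 N·m.
τ in each portion: τ_AC = 6.73×10^6 Pa, τ_CB = 4.08×10^6 Pa; maximum is in AC.
τ_max = T_AC·r/J = 4641·0.0760/5.24×10^-5 = 6.730×10^6 Pa.

6.73 MPa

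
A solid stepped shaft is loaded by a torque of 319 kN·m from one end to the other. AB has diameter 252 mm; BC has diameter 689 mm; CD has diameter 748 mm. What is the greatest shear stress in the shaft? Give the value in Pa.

Under the same torque, τ_max = 16T/(πd³) is largest where d is smallest — segment AB (d = 252 mm).
τ_max = 16·319000/(π·(0.252)³) = 1.015×10^8 Pa.

1.02e8 Pa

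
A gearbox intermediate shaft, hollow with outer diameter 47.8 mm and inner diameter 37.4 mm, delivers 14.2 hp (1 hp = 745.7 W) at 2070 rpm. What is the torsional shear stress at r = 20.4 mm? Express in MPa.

ω = 2π·2070/60 = 216.8 rad/s, so T = P/ω = 14.2×745.7 / 216.8 = 48.85 N·m.
J = π(d_o⁴ − d_i⁴)/32 = π(0.0478⁴ − 0.0374⁴)/32 = 3.204×10^-7 m⁴.
Shear stress varies linearly with radius: τ = T·r/J = 48.85 × 0.0204 / 3.204×10^-7 = 3.110×10^6 Pa.

3.11 MPa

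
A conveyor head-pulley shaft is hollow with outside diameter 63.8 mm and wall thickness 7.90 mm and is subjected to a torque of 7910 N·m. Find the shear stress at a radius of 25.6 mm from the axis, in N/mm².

183 N/mm²

J = π(d_o⁴ − d_i⁴)/32 = π(0.0638⁴ − 0.0480⁴)/32 = 1.105×10^-6 m⁴.
Shear stress varies linearly with radius: τ = T·r/J = 7910 × 0.0256 / 1.105×10^-6 = 1.832×10^8 Pa.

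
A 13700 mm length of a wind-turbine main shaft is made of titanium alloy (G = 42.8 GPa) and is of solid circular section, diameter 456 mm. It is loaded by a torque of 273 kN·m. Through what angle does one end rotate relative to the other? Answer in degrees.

1.18°

J = πd⁴/32 = π(0.456)⁴/32 = 4.245×10^-3 m⁴.
θ = T·L/(G·J) = 273000 × 13.7 / (42.8×10⁹ × 4.245×10^-3) = 0.02059 rad.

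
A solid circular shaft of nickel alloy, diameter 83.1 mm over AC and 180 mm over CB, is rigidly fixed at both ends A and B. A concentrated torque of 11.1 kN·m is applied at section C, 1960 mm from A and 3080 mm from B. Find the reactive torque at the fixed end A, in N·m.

740 N·m

Compatibility: T_A·a/J_AC = T_B·b/J_CB with T_A + T_B = T₀.
J_AC = 4.68×10^-6 m⁴, J_CB = 1.03×10^-4 m⁴, so T_A = T₀·(J_AC/a)/((J_AC/a)+(J_CB/b)) = 739.6 N·m, T_B = 10360 N·m.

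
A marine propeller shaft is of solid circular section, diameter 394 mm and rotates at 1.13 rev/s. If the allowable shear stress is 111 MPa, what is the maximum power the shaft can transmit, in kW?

9460 kW

J = πd⁴/32 = π(0.394)⁴/32 = 2.366×10^-3 m⁴.
T_max = τ_allow·J/r = 1.11×10^8 × 2.366×10^-3 / 0.197 = 1.333e6 N·m.
ω = 2π·1.13 = 7.100 rad/s, so P_max = T_max·ω = 9.465×10^6 W.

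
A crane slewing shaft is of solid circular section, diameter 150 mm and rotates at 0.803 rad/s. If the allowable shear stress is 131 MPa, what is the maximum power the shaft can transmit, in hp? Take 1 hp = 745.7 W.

J = πd⁴/32 = π(0.150)⁴/32 = 4.970×10^-5 m⁴.
T_max = τ_allow·J/r = 1.31×10^8 × 4.970×10^-5 / 0.0750 = 86810 N·m.
ω = 0.803 rad/s, so P_max = T_max·ω = 6.971×10^4 W.

93.5 hp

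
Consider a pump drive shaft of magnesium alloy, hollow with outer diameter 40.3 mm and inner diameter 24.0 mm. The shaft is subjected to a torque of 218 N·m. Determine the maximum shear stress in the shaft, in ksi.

J = π(d_o⁴ − d_i⁴)/32 = π(0.0403⁴ − 0.0240⁴)/32 = 2.264×10^-7 m⁴.
τ_max = T·r/J = 218.0 × 0.0201 / 2.264×10^-7 = 1.940×10^7 Pa.

2.81 ksi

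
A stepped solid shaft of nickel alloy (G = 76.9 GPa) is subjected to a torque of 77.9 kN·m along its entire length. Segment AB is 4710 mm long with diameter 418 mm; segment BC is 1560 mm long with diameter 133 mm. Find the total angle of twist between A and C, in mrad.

J_AB = π(0.418)⁴/32 = 3.00×10^-3 m⁴; J_BC = π(0.133)⁴/32 = 3.07×10^-5 m⁴.
θ = (T/G)·Σ L_i/J_i = (77900/76.9×10⁹)·(4.71/3.00×10^-3 + 1.56/3.07×10^-5) = 0.05304 rad.

53.0 mrad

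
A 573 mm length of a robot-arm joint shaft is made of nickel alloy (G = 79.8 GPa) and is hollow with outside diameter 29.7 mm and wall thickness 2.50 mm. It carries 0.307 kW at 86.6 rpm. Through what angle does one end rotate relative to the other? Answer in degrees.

ω = 2π·86.6/60 = 9.069 rad/s, so T = P/ω = 0.307×10³ / 9.069 = 33.85 N·m.
J = π(d_o⁴ − d_i⁴)/32 = π(0.0297⁴ − 0.0247⁴)/32 = 3.985×10^-8 m⁴.
θ = T·L/(G·J) = 33.85 × 0.573 / (79.8×10⁹ × 3.985×10^-8) = 6.100×10^-3 rad.

0.350°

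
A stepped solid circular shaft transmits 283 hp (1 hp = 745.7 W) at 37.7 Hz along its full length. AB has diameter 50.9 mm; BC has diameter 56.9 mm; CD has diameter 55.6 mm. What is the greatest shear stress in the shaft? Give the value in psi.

ω = 2π·37.7 = 236.9 rad/s, so T = P/ω = 283×745.7 / 236.9 = 890.9 N·m.
Under the same torque, τ_max = 16T/(πd³) is largest where d is smallest — segment AB (d = 50.9 mm).
τ_max = 16·890.9/(π·(0.0509)³) = 3.441×10^7 Pa.

4990 psi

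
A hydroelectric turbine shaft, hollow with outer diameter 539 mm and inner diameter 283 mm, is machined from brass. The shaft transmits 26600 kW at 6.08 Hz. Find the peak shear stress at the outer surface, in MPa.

24.5 MPa

ω = 2π·6.08 = 38.20 rad/s, so T = P/ω = 26600×10³ / 38.20 = 696300 N·m.
J = π(d_o⁴ − d_i⁴)/32 = π(0.539⁴ − 0.283⁴)/32 = 7.656×10^-3 m⁴.
τ_max = T·r/J = 696300 × 0.270 / 7.656×10^-3 = 2.451×10^7 Pa.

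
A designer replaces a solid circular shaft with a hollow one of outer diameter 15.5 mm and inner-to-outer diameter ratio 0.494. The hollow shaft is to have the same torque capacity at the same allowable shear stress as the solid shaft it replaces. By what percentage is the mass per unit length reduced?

21.2 %

Equal τ_max and T ⇒ the solid shaft needs d_s³ = d_o³(1−k⁴), so d_s = 15.5·(1−0.494⁴)^(1/3) = 15.19 mm.
Area ratio A_h/A_s = d_o²(1−k²)/d_s² = (1−k²)/(1−k⁴)^(2/3) = 0.7876.
Mass saving = 1 − 0.7876 = 21.2 %.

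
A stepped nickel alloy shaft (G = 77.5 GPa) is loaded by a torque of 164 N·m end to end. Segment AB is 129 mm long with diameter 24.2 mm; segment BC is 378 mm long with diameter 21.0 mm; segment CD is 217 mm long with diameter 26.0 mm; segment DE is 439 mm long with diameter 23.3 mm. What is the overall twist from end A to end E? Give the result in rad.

J_AB = π(0.0242)⁴/32 = 3.37×10^-8 m⁴; J_BC = π(0.0210)⁴/32 = 1.91×10^-8 m⁴; J_CD = π(0.0260)⁴/32 = 4.49×10^-8 m⁴; J_DE = π(0.0233)⁴/32 = 2.89×10^-8 m⁴.
θ = (T/G)·Σ L_i/J_i = (164.0/77.5×10⁹)·(0.129/3.37×10^-8 + 0.378/1.91×10^-8 + 0.217/4.49×10^-8 + 0.439/2.89×10^-8) = 0.09234 rad.

0.0923 rad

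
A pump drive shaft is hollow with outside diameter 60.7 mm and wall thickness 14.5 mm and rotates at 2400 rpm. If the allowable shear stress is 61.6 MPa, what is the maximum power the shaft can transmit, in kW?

J = π(d_o⁴ − d_i⁴)/32 = π(0.0607⁴ − 0.0317⁴)/32 = 1.234×10^-6 m⁴.
T_max = τ_allow·J/r = 6.16×10^7 × 1.234×10^-6 / 0.0304 = 2504 N·m.
ω = 2π·2400/60 = 251.3 rad/s, so P_max = T_max·ω = 6.293×10^5 W.

629 kW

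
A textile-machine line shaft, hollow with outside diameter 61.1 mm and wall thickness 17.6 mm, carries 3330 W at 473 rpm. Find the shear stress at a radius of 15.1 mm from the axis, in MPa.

0.767 MPa

ω = 2π·473/60 = 49.53 rad/s, so T = P/ω = 3330 / 49.53 = 67.23 N·m.
J = π(d_o⁴ − d_i⁴)/32 = π(0.0611⁴ − 0.0259⁴)/32 = 1.324×10^-6 m⁴.
Shear stress varies linearly with radius: τ = T·r/J = 67.23 × 0.0151 / 1.324×10^-6 = 7.667×10^5 Pa.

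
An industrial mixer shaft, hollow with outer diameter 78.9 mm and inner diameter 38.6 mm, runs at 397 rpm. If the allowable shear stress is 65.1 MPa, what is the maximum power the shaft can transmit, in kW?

J = π(d_o⁴ − d_i⁴)/32 = π(0.0789⁴ − 0.0386⁴)/32 = 3.587×10^-6 m⁴.
T_max = τ_allow·J/r = 6.51×10^7 × 3.587×10^-6 / 0.0395 = 5919 N·m.
ω = 2π·397/60 = 41.57 rad/s, so P_max = T_max·ω = 2.461×10^5 W.

246 kW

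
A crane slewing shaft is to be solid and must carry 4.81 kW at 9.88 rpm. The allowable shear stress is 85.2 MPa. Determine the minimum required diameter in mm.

ω = 2π·9.88/60 = 1.035 rad/s, so T = P/ω = 4.81×10³ / 1.035 = 4649 N·m.
For a solid shaft τ_max = 16T/(πd³), so d = (16T/(π τ_allow))^(1/3) = (16·4649/(π·8.52×10^7))^(1/3) = 0.06526 m.

65.3 mm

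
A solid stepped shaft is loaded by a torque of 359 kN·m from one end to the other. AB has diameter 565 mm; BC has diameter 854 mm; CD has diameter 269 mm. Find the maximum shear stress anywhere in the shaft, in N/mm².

Under the same torque, τ_max = 16T/(πd³) is largest where d is smallest — segment CD (d = 269 mm).
τ_max = 16·359000/(π·(0.269)³) = 9.393×10^7 Pa.

93.9 N/mm²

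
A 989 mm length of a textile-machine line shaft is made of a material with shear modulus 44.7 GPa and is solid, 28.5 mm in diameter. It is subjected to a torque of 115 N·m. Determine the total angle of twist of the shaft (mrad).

J = πd⁴/32 = π(0.0285)⁴/32 = 6.477×10^-8 m⁴.
θ = T·L/(G·J) = 115.0 × 0.989 / (44.7×10⁹ × 6.477×10^-8) = 0.03928 rad.

39.3 mrad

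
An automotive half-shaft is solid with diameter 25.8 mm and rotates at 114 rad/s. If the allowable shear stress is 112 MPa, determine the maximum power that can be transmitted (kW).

43.1 kW

J = πd⁴/32 = π(0.0258)⁴/32 = 4.350×10^-8 m⁴.
T_max = τ_allow·J/r = 1.12×10^8 × 4.350×10^-8 / 0.0129 = 377.7 N·m.
ω = 114 rad/s, so P_max = T_max·ω = 4.305×10^4 W.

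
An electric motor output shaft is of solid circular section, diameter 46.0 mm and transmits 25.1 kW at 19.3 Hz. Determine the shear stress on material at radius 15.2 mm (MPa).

ω = 2π·19.3 = 121.3 rad/s, so T = P/ω = 25.1×10³ / 121.3 = 207.0 N·m.
J = πd⁴/32 = π(0.0460)⁴/32 = 4.396×10^-7 m⁴.
Shear stress varies linearly with radius: τ = T·r/J = 207.0 × 0.0152 / 4.396×10^-7 = 7.157×10^6 Pa.

7.16 MPa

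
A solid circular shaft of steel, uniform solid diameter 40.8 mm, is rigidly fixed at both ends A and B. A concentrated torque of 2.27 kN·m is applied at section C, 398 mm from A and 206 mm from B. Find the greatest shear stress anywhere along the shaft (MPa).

112 MPa

With uniform GJ and both ends fixed, compatibility θ_AC = θ_CB gives T_A·a = T_B·b, together with T_A + T_B = T₀.
T_A = T₀·b/(a+b) = 2270·206/604.0 = 774.2 N·m; T_B = 1496 N·m.
τ in each portion: τ_AC = 5.81×10^7 Pa, τ_CB = 1.12×10^8 Pa; maximum is in CB.
τ_max = T_CB·r/J = 1496·0.0204/2.72×10^-7 = 1.122×10^8 Pa.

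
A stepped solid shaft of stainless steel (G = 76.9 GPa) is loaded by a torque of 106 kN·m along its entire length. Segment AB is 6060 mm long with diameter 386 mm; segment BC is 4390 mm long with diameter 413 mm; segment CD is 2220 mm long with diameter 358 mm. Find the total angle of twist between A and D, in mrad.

J_AB = π(0.386)⁴/32 = 2.18×10^-3 m⁴; J_BC = π(0.413)⁴/32 = 2.86×10^-3 m⁴; J_CD = π(0.358)⁴/32 = 1.61×10^-3 m⁴.
θ = (T/G)·Σ L_i/J_i = (106000/76.9×10⁹)·(6.06/2.18×10^-3 + 4.39/2.86×10^-3 + 2.22/1.61×10^-3) = 7.849×10^-3 rad.

7.85 mrad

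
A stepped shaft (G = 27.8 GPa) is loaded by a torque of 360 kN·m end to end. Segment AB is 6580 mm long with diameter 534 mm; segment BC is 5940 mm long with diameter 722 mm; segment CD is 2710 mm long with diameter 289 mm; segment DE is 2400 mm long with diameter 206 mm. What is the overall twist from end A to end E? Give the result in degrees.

13.8°

J_AB = π(0.534)⁴/32 = 7.98×10^-3 m⁴; J_BC = π(0.722)⁴/32 = 0.0267 m⁴; J_CD = π(0.289)⁴/32 = 6.85×10^-4 m⁴; J_DE = π(0.206)⁴/32 = 1.77×10^-4 m⁴.
θ = (T/G)·Σ L_i/J_i = (360000/27.8×10⁹)·(6.58/7.98×10^-3 + 5.94/0.0267 + 2.71/6.85×10^-4 + 2.40/1.77×10^-4) = 0.2406 rad.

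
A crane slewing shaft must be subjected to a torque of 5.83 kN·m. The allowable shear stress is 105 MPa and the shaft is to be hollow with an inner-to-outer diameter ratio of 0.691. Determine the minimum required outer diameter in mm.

For a hollow shaft with d_i/d_o = 0.691: τ_max = 16T/(π d_o³ (1−k⁴)), so d_o = [16T/(π τ_allow (1−k⁴))]^(1/3) = [16·5830/(π·1.05×10^8·0.7720)]^(1/3) = 0.07155 m.

71.5 mm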